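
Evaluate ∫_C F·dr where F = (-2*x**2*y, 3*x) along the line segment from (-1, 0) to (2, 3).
-9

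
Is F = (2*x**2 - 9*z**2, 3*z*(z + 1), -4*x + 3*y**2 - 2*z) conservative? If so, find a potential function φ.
No, ∇×F = (6*y - 6*z - 3, 4 - 18*z, 0) ≠ 0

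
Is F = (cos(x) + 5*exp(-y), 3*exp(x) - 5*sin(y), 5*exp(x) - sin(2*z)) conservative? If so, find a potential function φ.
No, ∇×F = (0, -5*exp(x), 3*exp(x) + 5*exp(-y)) ≠ 0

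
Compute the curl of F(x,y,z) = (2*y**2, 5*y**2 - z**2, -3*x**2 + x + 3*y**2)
(6*y + 2*z, 6*x - 1, -4*y)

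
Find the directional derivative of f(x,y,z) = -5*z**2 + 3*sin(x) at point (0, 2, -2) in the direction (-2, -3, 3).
27*sqrt(22)/11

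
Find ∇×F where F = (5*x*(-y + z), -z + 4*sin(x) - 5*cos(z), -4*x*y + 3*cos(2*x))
(-4*x - 5*sin(z) + 1, 5*x + 4*y + 6*sin(2*x), 5*x + 4*cos(x))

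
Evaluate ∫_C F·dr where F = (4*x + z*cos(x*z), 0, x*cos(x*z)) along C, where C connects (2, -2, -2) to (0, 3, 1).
-8 + sin(4)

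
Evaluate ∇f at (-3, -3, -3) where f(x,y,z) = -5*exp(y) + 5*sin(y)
(0, 5*cos(3) - 5*exp(-3), 0)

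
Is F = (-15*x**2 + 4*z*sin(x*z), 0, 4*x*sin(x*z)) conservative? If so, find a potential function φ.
Yes, F is conservative. φ = -5*x**3 - 4*cos(x*z)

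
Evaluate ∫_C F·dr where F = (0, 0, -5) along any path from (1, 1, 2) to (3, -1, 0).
10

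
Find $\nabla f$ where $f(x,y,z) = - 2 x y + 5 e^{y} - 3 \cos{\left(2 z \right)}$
(-2*y, -2*x + 5*exp(y), 6*sin(2*z))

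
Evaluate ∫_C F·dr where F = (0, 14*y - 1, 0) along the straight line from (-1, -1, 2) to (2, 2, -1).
18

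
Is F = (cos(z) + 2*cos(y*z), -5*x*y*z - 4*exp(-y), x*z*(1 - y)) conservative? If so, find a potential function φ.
No, ∇×F = (x*(5*y - z), -2*y*sin(y*z) + z*(y - 1) - sin(z), z*(-5*y + 2*sin(y*z))) ≠ 0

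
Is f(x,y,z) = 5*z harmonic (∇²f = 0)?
Yes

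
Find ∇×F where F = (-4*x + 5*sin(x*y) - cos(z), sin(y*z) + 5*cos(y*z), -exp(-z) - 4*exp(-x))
(y*(5*sin(y*z) - cos(y*z)), sin(z) - 4*exp(-x), -5*x*cos(x*y))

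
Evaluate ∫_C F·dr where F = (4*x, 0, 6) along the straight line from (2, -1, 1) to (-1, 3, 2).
0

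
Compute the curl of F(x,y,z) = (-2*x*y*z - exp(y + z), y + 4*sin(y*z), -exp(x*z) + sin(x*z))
(-4*y*cos(y*z), -2*x*y + z*exp(x*z) - z*cos(x*z) - exp(y + z), 2*x*z + exp(y + z))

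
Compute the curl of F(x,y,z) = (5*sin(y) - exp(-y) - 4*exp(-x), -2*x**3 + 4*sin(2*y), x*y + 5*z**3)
(x, -y, -6*x**2 - 5*cos(y) - exp(-y))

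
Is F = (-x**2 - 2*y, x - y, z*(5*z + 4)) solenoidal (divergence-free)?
No, ∇·F = -2*x + 10*z + 3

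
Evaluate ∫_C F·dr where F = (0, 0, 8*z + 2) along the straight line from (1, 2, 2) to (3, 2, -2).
-8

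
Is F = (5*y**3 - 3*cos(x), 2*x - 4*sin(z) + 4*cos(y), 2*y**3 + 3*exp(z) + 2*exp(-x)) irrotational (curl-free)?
No, ∇×F = (6*y**2 + 4*cos(z), 2*exp(-x), 2 - 15*y**2)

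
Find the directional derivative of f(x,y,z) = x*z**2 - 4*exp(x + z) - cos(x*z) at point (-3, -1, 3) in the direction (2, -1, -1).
sqrt(6)*(32 - 9*sin(9))/6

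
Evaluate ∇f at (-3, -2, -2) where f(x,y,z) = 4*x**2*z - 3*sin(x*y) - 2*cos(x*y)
(-4*sin(6) + 6*cos(6) + 48, -6*sin(6) + 9*cos(6), 36)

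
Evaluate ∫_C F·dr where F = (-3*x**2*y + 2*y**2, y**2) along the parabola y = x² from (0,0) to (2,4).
224/15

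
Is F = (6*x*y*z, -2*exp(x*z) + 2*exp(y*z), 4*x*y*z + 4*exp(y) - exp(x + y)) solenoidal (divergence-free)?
No, ∇·F = 4*x*y + 6*y*z + 2*z*exp(y*z)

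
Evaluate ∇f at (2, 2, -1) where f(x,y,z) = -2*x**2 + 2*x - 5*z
(-6, 0, -5)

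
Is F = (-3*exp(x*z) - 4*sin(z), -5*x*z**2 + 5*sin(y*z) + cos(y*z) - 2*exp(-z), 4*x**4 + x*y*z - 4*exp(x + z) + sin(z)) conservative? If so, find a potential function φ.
No, ∇×F = (11*x*z + y*sin(y*z) - 5*y*cos(y*z) - 2*exp(-z), -16*x**3 - 3*x*exp(x*z) - y*z + 4*exp(x + z) - 4*cos(z), -5*z**2) ≠ 0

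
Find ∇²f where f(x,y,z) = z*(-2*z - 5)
-4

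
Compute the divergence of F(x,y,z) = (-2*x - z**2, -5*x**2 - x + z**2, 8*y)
-2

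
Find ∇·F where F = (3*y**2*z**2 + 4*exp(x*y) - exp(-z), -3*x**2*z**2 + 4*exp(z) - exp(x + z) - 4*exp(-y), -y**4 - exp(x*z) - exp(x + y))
-x*exp(x*z) + 4*y*exp(x*y) + 4*exp(-y)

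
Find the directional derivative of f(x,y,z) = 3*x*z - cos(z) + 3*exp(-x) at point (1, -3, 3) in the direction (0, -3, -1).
-sqrt(10)*(sin(3) + 3)/10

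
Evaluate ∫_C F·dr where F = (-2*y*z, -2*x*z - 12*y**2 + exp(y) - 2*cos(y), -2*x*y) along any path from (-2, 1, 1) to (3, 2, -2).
-8 - E - 2*sin(2) + 2*sin(1) + exp(2)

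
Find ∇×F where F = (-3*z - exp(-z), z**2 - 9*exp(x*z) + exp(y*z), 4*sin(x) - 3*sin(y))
(9*x*exp(x*z) - y*exp(y*z) - 2*z - 3*cos(y), -4*cos(x) - 3 + exp(-z), -9*z*exp(x*z))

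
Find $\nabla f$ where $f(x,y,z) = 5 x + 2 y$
(5, 2, 0)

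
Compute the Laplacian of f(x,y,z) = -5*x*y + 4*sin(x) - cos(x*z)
x**2*cos(x*z) + z**2*cos(x*z) - 4*sin(x)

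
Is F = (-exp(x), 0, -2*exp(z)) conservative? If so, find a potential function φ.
Yes, F is conservative. φ = -exp(x) - 2*exp(z)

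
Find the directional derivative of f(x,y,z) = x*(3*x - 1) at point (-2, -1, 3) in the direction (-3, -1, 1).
39*sqrt(11)/11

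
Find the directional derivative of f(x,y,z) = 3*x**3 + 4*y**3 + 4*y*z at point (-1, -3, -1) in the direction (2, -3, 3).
-15*sqrt(22)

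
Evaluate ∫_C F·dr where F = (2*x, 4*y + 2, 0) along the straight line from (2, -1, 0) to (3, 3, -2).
29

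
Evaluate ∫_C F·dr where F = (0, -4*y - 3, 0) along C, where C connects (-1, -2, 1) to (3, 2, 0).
-12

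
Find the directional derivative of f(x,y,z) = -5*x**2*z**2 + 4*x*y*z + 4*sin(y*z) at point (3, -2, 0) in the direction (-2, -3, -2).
64*sqrt(17)/17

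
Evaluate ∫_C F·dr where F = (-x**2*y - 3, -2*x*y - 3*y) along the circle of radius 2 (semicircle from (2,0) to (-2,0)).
4/3 + 2*pi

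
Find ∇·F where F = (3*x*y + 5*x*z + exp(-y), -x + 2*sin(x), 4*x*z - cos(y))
4*x + 3*y + 5*z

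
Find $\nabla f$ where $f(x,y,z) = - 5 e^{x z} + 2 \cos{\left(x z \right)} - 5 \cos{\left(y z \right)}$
(-z*(5*exp(x*z) + 2*sin(x*z)), 5*z*sin(y*z), -5*x*exp(x*z) - 2*x*sin(x*z) + 5*y*sin(y*z))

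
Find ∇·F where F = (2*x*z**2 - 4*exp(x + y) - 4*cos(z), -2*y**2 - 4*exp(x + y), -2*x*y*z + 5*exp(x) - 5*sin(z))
-2*x*y - 4*y + 2*z**2 - 8*exp(x + y) - 5*cos(z)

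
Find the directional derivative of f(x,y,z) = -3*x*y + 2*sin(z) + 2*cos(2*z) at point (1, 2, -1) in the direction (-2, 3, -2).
sqrt(17)*(-8*sin(2) - 4*cos(1) + 3)/17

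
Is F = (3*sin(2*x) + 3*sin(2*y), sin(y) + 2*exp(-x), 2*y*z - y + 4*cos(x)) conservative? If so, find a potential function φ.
No, ∇×F = (2*z - 1, 4*sin(x), -6*cos(2*y) - 2*exp(-x)) ≠ 0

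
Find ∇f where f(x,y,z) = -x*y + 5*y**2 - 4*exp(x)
(-y - 4*exp(x), -x + 10*y, 0)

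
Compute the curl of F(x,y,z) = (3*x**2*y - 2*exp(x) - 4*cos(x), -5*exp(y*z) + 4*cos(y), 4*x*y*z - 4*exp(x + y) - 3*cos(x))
(4*x*z + 5*y*exp(y*z) - 4*exp(x + y), -4*y*z + 4*exp(x + y) - 3*sin(x), -3*x**2)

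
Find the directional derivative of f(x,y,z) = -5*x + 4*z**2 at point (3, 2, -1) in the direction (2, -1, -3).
sqrt(14)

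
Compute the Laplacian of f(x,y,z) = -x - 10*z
0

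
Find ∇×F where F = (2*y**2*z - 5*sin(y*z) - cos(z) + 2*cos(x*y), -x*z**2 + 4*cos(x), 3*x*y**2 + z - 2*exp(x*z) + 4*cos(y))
(6*x*y + 2*x*z - 4*sin(y), -y**2 - 5*y*cos(y*z) + 2*z*exp(x*z) + sin(z), 2*x*sin(x*y) - 4*y*z - z**2 + 5*z*cos(y*z) - 4*sin(x))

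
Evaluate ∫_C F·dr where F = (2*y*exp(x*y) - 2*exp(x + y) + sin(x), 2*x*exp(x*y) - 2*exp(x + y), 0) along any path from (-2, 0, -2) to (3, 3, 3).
-2*exp(6) - 2 + cos(2) + 2*exp(-2) - cos(3) + 2*exp(9)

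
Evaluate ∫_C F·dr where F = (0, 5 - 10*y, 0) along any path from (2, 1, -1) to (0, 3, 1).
-30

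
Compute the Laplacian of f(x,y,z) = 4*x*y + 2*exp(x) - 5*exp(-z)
2*exp(x) - 5*exp(-z)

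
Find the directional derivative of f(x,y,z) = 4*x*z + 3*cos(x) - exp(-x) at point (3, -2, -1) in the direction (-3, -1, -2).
3*sqrt(14)*(-4*exp(3) - 1 + 3*exp(3)*sin(3))*exp(-3)/14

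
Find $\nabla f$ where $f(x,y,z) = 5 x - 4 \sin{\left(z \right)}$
(5, 0, -4*cos(z))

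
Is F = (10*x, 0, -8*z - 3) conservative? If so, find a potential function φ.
Yes, F is conservative. φ = 5*x**2 - 4*z**2 - 3*z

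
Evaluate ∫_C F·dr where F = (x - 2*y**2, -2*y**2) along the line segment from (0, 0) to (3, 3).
-63/2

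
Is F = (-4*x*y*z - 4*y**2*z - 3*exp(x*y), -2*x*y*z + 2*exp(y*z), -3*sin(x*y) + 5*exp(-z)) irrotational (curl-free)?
No, ∇×F = (2*x*y - 3*x*cos(x*y) - 2*y*exp(y*z), y*(-4*x - 4*y + 3*cos(x*y)), 4*x*z + 3*x*exp(x*y) + 6*y*z)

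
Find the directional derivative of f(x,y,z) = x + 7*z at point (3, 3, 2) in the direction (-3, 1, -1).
-10*sqrt(11)/11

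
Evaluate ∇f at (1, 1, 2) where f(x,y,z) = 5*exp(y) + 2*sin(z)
(0, 5*E, 2*cos(2))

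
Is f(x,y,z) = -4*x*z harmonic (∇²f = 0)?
Yes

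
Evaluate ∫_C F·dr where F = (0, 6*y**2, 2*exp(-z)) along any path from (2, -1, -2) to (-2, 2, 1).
-2*exp(-1) + 2*exp(2) + 18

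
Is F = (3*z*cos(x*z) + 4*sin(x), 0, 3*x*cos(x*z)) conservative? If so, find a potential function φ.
Yes, F is conservative. φ = 3*sin(x*z) - 4*cos(x)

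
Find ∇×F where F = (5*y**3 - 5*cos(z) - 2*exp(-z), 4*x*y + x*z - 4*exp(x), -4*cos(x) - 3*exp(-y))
(-x + 3*exp(-y), -4*sin(x) + 5*sin(z) + 2*exp(-z), -15*y**2 + 4*y + z - 4*exp(x))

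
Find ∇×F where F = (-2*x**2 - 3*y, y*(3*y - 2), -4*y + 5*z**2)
(-4, 0, 3)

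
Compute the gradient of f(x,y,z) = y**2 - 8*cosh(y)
(0, 2*y - 8*sinh(y), 0)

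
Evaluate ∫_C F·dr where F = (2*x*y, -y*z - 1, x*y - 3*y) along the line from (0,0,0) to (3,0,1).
0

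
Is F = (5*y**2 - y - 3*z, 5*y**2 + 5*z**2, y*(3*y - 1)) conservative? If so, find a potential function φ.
No, ∇×F = (6*y - 10*z - 1, -3, 1 - 10*y) ≠ 0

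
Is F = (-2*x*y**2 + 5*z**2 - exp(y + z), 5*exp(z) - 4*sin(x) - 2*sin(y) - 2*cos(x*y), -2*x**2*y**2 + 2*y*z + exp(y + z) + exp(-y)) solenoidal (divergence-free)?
No, ∇·F = 2*x*sin(x*y) - 2*y**2 + 2*y + exp(y + z) - 2*cos(y)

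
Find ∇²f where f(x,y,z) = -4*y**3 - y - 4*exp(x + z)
-24*y - 8*exp(x + z)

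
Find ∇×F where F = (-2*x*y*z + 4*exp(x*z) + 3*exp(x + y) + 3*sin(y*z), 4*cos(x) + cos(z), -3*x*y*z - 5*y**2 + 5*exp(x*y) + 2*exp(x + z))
(-3*x*z + 5*x*exp(x*y) - 10*y + sin(z), -2*x*y + 4*x*exp(x*z) + 3*y*z - 5*y*exp(x*y) + 3*y*cos(y*z) - 2*exp(x + z), 2*x*z - 3*z*cos(y*z) - 3*exp(x + y) - 4*sin(x))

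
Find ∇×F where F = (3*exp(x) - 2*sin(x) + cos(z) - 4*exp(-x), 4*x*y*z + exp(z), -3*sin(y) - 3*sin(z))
(-4*x*y - exp(z) - 3*cos(y), -sin(z), 4*y*z)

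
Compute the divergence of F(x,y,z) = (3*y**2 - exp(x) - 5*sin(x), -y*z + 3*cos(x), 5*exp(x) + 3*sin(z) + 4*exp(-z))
-z - exp(x) - 5*cos(x) + 3*cos(z) - 4*exp(-z)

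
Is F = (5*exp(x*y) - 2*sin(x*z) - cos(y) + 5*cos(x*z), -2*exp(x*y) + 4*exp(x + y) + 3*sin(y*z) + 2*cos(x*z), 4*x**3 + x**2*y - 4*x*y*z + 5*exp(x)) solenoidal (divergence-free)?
No, ∇·F = -4*x*y - 2*x*exp(x*y) + 5*y*exp(x*y) - 5*z*sin(x*z) - 2*z*cos(x*z) + 3*z*cos(y*z) + 4*exp(x + y)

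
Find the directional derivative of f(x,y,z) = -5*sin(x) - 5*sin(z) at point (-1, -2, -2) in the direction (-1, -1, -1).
5*sqrt(3)*(cos(2) + cos(1))/3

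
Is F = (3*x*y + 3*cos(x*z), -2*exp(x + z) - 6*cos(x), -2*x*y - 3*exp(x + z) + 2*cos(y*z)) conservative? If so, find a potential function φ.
No, ∇×F = (-2*x - 2*z*sin(y*z) + 2*exp(x + z), -3*x*sin(x*z) + 2*y + 3*exp(x + z), -3*x - 2*exp(x + z) + 6*sin(x)) ≠ 0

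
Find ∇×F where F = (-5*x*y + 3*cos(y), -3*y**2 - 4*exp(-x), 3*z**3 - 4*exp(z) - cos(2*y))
(2*sin(2*y), 0, 5*x + 3*sin(y) + 4*exp(-x))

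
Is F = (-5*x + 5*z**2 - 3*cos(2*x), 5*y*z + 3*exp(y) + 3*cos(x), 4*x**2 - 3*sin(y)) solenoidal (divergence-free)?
No, ∇·F = 5*z + 3*exp(y) + 6*sin(2*x) - 5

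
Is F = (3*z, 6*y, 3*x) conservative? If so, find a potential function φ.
Yes, F is conservative. φ = 3*x*z + 3*y**2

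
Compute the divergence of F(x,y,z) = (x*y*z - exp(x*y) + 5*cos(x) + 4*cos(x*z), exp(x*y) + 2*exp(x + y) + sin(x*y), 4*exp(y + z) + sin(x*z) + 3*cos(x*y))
x*exp(x*y) + x*cos(x*y) + x*cos(x*z) + y*z - y*exp(x*y) - 4*z*sin(x*z) + 2*exp(x + y) + 4*exp(y + z) - 5*sin(x)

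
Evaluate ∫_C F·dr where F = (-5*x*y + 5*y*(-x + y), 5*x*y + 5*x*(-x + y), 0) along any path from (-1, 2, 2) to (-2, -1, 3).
40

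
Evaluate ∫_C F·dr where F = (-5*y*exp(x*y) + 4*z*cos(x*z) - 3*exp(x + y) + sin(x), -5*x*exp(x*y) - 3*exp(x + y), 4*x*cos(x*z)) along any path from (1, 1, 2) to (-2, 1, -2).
-4*sin(2) + 4*sin(4) - 3*exp(-1) - 5*exp(-2) - cos(2) + cos(1) + 5*E + 3*exp(2)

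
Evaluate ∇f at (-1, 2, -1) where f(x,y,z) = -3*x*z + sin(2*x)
(2*cos(2) + 3, 0, 3)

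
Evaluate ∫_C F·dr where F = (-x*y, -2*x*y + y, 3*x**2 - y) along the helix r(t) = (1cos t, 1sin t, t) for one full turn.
3*pi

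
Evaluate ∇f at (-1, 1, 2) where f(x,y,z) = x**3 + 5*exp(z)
(3, 0, 5*exp(2))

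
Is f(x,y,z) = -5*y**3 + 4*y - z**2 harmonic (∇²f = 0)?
No, ∇²f = -30*y - 2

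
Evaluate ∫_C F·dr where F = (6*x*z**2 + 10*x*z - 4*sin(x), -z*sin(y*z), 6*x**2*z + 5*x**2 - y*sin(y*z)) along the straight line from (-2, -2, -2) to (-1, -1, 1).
-cos(4) - 4*cos(2) + 5*cos(1)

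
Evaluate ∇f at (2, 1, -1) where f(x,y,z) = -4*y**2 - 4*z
(0, -8, -4)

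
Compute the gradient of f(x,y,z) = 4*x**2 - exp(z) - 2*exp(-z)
(8*x, 0, -exp(z) + 2*exp(-z))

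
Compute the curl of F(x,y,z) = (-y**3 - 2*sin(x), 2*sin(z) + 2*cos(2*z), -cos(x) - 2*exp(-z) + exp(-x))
(2*(4*sin(z) - 1)*cos(z), -sin(x) + exp(-x), 3*y**2)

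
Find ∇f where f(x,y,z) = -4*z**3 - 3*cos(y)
(0, 3*sin(y), -12*z**2)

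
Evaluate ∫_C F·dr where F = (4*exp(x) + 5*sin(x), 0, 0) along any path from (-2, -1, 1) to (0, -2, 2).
5*cos(2) - 1 - 4*exp(-2)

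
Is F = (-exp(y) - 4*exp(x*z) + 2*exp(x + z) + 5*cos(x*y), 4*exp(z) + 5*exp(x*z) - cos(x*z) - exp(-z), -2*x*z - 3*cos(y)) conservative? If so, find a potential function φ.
No, ∇×F = (-5*x*exp(x*z) - x*sin(x*z) - 4*exp(z) + 3*sin(y) - exp(-z), -4*x*exp(x*z) + 2*z + 2*exp(x + z), 5*x*sin(x*y) + 5*z*exp(x*z) + z*sin(x*z) + exp(y)) ≠ 0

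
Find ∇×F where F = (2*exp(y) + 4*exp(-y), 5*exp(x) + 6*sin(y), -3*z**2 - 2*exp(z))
(0, 0, 5*exp(x) - 2*exp(y) + 4*exp(-y))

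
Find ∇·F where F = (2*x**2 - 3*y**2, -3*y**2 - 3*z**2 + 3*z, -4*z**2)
4*x - 6*y - 8*z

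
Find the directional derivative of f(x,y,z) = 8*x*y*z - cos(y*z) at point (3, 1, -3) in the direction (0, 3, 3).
sqrt(2)*(-24 + sin(3))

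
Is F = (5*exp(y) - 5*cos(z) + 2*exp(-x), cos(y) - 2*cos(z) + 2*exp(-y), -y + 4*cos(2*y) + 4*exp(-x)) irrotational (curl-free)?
No, ∇×F = (-8*sin(2*y) - 2*sin(z) - 1, 5*sin(z) + 4*exp(-x), -5*exp(y))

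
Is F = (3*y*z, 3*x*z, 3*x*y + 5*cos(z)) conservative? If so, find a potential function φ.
Yes, F is conservative. φ = 3*x*y*z + 5*sin(z)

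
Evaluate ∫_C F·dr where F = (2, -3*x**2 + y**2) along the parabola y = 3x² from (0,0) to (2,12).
508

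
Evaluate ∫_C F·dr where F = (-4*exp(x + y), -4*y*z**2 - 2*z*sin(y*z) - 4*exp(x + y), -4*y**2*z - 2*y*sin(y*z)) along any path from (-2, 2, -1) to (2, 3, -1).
-4*exp(5) - 6 + 2*cos(3) - 2*cos(2)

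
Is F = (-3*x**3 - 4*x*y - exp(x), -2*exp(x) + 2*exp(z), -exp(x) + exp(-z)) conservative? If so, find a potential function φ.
No, ∇×F = (-2*exp(z), exp(x), 4*x - 2*exp(x)) ≠ 0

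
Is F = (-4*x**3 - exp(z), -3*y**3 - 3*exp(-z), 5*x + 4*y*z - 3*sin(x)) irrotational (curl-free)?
No, ∇×F = (4*z - 3*exp(-z), -exp(z) + 3*cos(x) - 5, 0)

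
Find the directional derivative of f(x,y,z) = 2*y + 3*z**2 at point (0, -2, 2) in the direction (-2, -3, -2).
-30*sqrt(17)/17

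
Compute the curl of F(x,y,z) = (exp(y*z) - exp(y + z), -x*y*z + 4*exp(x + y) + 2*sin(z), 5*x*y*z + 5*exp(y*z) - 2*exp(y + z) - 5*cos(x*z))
(x*y + 5*x*z + 5*z*exp(y*z) - 2*exp(y + z) - 2*cos(z), -5*y*z + y*exp(y*z) - 5*z*sin(x*z) - exp(y + z), -y*z - z*exp(y*z) + 4*exp(x + y) + exp(y + z))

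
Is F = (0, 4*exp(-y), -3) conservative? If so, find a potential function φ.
Yes, F is conservative. φ = -3*z - 4*exp(-y)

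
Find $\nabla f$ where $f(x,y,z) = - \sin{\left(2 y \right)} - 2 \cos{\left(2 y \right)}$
(0, 4*sin(2*y) - 2*cos(2*y), 0)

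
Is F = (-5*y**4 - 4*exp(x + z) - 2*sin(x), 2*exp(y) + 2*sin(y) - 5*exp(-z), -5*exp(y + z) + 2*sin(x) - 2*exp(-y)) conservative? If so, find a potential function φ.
No, ∇×F = (-5*exp(y + z) - 5*exp(-z) + 2*exp(-y), -4*exp(x + z) - 2*cos(x), 20*y**3) ≠ 0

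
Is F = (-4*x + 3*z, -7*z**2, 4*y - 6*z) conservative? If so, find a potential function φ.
No, ∇×F = (14*z + 4, 3, 0) ≠ 0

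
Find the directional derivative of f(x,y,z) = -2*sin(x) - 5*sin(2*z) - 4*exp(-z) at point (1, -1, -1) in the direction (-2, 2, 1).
4*cos(1)/3 - 10*cos(2)/3 + 4*E/3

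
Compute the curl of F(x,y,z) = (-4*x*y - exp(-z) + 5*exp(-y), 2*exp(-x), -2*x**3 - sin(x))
(0, 6*x**2 + cos(x) + exp(-z), 4*x + 5*exp(-y) - 2*exp(-x))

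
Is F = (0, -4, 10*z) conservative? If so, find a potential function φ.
Yes, F is conservative. φ = -4*y + 5*z**2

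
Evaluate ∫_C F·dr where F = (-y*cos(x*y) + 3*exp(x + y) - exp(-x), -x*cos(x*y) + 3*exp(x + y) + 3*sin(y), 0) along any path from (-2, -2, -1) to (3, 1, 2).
-exp(2) - 3*cos(1) + 3*cos(2) + sin(4) - sin(3) - 3*exp(-4) + exp(-3) + 3*exp(4)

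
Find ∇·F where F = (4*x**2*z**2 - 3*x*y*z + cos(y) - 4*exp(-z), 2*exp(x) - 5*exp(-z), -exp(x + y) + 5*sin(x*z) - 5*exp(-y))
8*x*z**2 + 5*x*cos(x*z) - 3*y*z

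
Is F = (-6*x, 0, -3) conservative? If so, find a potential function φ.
Yes, F is conservative. φ = -3*x**2 - 3*z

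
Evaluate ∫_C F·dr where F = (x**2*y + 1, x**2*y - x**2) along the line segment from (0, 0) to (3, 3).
69/2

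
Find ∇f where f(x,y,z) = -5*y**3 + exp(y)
(0, -15*y**2 + exp(y), 0)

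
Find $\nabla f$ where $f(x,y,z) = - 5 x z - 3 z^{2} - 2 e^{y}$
(-5*z, -2*exp(y), -5*x - 6*z)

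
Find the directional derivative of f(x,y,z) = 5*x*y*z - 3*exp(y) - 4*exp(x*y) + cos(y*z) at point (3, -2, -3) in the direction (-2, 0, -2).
-sqrt(2)*(exp(6)*sin(6) + 4)*exp(-6)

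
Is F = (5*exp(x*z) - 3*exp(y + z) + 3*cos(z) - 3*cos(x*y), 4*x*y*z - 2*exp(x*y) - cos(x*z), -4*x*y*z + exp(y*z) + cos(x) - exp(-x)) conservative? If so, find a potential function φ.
No, ∇×F = (-4*x*y - 4*x*z - x*sin(x*z) + z*exp(y*z), 5*x*exp(x*z) + 4*y*z - 3*exp(y + z) + sin(x) - 3*sin(z) - exp(-x), -3*x*sin(x*y) + 4*y*z - 2*y*exp(x*y) + z*sin(x*z) + 3*exp(y + z)) ≠ 0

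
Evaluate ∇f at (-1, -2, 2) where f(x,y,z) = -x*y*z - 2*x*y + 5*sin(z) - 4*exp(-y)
(8, 4 + 4*exp(2), 5*cos(2) - 2)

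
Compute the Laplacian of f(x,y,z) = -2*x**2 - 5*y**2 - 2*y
-14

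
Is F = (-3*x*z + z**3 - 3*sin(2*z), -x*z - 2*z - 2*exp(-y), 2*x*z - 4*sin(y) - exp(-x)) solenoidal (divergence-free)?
No, ∇·F = 2*x - 3*z + 2*exp(-y)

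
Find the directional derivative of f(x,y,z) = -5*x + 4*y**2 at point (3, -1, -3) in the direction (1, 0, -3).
-sqrt(10)/2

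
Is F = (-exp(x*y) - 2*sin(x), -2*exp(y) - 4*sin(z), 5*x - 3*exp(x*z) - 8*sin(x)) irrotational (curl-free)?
No, ∇×F = (4*cos(z), 3*z*exp(x*z) + 8*cos(x) - 5, x*exp(x*y))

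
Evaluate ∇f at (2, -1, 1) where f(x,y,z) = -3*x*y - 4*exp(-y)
(3, -6 + 4*E, 0)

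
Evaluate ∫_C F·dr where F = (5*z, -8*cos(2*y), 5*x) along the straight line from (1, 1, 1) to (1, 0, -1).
-10 + 4*sin(2)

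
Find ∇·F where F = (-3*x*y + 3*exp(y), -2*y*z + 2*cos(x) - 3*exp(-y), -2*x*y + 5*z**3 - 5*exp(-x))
-3*y + 15*z**2 - 2*z + 3*exp(-y)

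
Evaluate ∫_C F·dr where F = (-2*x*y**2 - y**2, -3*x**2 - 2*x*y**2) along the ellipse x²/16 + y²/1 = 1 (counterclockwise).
-2*pi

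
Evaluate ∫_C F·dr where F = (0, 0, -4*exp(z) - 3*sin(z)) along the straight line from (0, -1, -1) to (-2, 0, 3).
-4*exp(3) + 3*cos(3) - 3*cos(1) + 4*exp(-1)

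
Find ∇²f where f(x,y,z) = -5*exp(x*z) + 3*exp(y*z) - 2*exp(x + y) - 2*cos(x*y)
-5*x**2*exp(x*z) + 2*x**2*cos(x*y) + 3*y**2*exp(y*z) + 2*y**2*cos(x*y) - 5*z**2*exp(x*z) + 3*z**2*exp(y*z) - 4*exp(x + y)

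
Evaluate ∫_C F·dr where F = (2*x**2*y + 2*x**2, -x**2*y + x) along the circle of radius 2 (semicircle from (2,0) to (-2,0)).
-32/3 - 2*pi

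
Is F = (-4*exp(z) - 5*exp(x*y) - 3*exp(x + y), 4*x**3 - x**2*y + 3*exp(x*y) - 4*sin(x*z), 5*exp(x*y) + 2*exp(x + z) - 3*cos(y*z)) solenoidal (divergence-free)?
No, ∇·F = -x**2 + 3*x*exp(x*y) - 5*y*exp(x*y) + 3*y*sin(y*z) - 3*exp(x + y) + 2*exp(x + z)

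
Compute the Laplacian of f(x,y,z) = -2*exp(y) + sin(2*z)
-2*exp(y) - 4*sin(2*z)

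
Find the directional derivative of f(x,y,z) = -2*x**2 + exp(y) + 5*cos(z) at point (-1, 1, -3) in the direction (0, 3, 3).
sqrt(2)*(5*sin(3) + E)/2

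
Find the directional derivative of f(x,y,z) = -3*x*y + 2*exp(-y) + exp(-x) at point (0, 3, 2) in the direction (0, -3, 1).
3*sqrt(10)*exp(-3)/5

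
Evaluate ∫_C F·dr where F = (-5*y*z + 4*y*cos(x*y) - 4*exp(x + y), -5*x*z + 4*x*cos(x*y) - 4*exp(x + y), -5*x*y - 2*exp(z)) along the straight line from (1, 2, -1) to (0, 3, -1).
-10 - 4*sin(2)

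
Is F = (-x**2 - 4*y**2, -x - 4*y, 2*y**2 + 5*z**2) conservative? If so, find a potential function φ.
No, ∇×F = (4*y, 0, 8*y - 1) ≠ 0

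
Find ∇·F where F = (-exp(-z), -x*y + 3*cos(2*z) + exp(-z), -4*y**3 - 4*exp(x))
-x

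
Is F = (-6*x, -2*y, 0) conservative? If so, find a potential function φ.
Yes, F is conservative. φ = -3*x**2 - y**2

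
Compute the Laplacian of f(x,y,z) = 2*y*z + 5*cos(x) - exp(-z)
-5*cos(x) - exp(-z)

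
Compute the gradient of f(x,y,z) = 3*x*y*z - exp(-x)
(3*y*z + exp(-x), 3*x*z, 3*x*y)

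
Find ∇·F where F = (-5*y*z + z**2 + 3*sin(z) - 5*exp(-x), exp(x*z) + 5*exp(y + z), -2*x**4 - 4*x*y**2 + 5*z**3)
15*z**2 + 5*exp(y + z) + 5*exp(-x)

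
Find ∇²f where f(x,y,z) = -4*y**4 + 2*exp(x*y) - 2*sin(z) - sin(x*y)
2*x**2*exp(x*y) + x**2*sin(x*y) + y**2*(2*exp(x*y) + sin(x*y)) - 48*y**2 + 2*sin(z)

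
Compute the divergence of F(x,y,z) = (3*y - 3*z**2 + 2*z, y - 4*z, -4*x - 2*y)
1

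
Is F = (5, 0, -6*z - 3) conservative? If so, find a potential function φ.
Yes, F is conservative. φ = 5*x - 3*z**2 - 3*z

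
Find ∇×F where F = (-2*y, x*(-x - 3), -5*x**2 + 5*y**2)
(10*y, 10*x, -2*x - 1)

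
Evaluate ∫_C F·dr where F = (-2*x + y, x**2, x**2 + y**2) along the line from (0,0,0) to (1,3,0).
3/2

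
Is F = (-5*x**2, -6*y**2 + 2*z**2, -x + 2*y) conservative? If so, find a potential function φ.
No, ∇×F = (2 - 4*z, 1, 0) ≠ 0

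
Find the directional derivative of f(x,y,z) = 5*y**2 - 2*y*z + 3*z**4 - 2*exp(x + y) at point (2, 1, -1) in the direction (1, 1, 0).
2*sqrt(2)*(3 - exp(3))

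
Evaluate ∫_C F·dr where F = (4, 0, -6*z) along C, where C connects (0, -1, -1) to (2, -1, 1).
8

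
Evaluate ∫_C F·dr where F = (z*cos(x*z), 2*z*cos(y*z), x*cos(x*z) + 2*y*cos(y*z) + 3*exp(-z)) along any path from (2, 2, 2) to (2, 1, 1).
-3*exp(-1) + 3*exp(-2) + sin(2) + 2*sin(1) - 3*sin(4)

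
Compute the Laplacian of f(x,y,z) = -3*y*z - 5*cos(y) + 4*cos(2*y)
5*cos(y) - 16*cos(2*y)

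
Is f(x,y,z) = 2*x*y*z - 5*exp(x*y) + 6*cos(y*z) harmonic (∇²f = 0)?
No, ∇²f = -5*x**2*exp(x*y) - 5*y**2*exp(x*y) - 6*y**2*cos(y*z) - 6*z**2*cos(y*z)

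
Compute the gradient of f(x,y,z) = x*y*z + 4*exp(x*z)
(z*(y + 4*exp(x*z)), x*z, x*(y + 4*exp(x*z)))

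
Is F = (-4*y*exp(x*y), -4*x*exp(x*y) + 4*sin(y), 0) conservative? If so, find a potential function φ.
Yes, F is conservative. φ = -4*exp(x*y) - 4*cos(y)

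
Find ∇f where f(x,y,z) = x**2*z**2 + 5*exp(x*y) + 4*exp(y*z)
(2*x*z**2 + 5*y*exp(x*y), 5*x*exp(x*y) + 4*z*exp(y*z), 2*x**2*z + 4*y*exp(y*z))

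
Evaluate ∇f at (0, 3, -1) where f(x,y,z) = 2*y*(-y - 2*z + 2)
(0, -4, -12)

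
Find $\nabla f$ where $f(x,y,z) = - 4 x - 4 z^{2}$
(-4, 0, -8*z)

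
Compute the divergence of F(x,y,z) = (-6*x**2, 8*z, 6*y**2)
-12*x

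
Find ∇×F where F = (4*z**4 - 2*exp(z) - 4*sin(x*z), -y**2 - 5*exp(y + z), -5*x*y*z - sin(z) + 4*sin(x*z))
(-5*x*z + 5*exp(y + z), -4*x*cos(x*z) + 5*y*z + 16*z**3 - 4*z*cos(x*z) - 2*exp(z), 0)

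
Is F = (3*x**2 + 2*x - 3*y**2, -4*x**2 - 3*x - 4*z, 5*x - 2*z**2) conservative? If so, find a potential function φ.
No, ∇×F = (4, -5, -8*x + 6*y - 3) ≠ 0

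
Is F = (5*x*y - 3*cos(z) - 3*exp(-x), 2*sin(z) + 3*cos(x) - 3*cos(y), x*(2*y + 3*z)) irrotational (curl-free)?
No, ∇×F = (2*x - 2*cos(z), -2*y - 3*z + 3*sin(z), -5*x - 3*sin(x))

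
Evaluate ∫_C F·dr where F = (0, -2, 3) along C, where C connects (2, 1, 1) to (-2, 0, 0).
-1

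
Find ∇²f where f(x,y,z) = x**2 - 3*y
2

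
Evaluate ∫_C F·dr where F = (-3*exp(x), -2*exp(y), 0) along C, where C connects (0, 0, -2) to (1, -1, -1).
-5*cosh(1) - sinh(1) + 5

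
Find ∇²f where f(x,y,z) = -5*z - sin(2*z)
4*sin(2*z)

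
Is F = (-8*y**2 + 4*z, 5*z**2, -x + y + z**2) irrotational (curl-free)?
No, ∇×F = (1 - 10*z, 5, 16*y)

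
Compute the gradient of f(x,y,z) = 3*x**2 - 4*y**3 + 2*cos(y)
(6*x, -12*y**2 - 2*sin(y), 0)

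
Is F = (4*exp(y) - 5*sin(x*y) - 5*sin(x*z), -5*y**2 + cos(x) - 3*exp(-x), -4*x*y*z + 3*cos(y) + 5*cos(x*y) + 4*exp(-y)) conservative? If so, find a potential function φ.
No, ∇×F = (-4*x*z - 5*x*sin(x*y) - 3*sin(y) - 4*exp(-y), -5*x*cos(x*z) + 4*y*z + 5*y*sin(x*y), 5*x*cos(x*y) - 4*exp(y) - sin(x) + 3*exp(-x)) ≠ 0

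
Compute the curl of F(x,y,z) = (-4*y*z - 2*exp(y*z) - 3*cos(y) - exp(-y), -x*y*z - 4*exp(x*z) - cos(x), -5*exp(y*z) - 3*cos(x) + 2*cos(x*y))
(x*y + 4*x*exp(x*z) - 2*x*sin(x*y) - 5*z*exp(y*z), -2*y*exp(y*z) + 2*y*sin(x*y) - 4*y - 3*sin(x), -y*z - 4*z*exp(x*z) + 2*z*exp(y*z) + 4*z + sin(x) - 3*sin(y) - exp(-y))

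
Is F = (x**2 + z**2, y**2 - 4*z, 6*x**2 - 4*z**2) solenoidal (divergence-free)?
No, ∇·F = 2*x + 2*y - 8*z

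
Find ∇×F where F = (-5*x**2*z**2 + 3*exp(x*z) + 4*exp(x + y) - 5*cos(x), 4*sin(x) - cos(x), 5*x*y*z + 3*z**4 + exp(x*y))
(x*(5*z + exp(x*y)), -10*x**2*z + 3*x*exp(x*z) - 5*y*z - y*exp(x*y), -4*exp(x + y) + sin(x) + 4*cos(x))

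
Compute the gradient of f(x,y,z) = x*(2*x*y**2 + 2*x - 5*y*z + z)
(4*x*y**2 + 4*x - 5*y*z + z, x*(4*x*y - 5*z), x*(1 - 5*y))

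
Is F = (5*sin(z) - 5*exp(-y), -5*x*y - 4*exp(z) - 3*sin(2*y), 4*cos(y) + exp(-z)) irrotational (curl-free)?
No, ∇×F = (4*exp(z) - 4*sin(y), 5*cos(z), -5*y - 5*exp(-y))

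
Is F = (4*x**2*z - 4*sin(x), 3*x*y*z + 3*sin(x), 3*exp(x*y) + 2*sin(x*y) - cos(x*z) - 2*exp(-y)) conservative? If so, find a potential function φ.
No, ∇×F = ((x*(-3*y + 3*exp(x*y) + 2*cos(x*y))*exp(y) + 2)*exp(-y), 4*x**2 - 3*y*exp(x*y) - 2*y*cos(x*y) - z*sin(x*z), 3*y*z + 3*cos(x)) ≠ 0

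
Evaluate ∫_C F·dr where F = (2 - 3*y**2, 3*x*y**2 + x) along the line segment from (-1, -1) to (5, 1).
14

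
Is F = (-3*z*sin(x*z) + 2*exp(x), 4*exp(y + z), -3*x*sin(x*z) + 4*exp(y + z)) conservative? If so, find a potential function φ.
Yes, F is conservative. φ = 2*exp(x) + 4*exp(y + z) + 3*cos(x*z)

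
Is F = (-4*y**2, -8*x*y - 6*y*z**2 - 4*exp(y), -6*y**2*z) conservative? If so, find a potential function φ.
Yes, F is conservative. φ = -4*x*y**2 - 3*y**2*z**2 - 4*exp(y)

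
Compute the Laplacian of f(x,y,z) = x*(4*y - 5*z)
0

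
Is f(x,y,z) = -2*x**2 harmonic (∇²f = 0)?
No, ∇²f = -4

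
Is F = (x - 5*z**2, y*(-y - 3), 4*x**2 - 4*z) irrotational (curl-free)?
No, ∇×F = (0, -8*x - 10*z, 0)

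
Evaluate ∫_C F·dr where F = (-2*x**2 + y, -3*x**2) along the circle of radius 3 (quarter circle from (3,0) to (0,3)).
-36 - 9*pi/4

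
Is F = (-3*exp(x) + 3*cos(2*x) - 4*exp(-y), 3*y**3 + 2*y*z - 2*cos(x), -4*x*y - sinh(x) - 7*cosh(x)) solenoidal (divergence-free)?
No, ∇·F = 9*y**2 + 2*z - 3*exp(x) - 6*sin(2*x)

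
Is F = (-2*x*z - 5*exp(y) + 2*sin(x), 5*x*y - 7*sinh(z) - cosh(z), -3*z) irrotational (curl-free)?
No, ∇×F = (sinh(z) + 7*cosh(z), -2*x, 5*y + 5*exp(y))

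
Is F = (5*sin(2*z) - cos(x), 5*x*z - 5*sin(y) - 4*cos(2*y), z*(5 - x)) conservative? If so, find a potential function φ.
No, ∇×F = (-5*x, z + 10*cos(2*z), 5*z) ≠ 0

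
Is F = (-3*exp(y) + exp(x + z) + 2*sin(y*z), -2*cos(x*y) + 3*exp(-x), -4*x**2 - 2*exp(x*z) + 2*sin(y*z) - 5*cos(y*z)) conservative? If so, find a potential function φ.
No, ∇×F = (z*(5*sin(y*z) + 2*cos(y*z)), 8*x + 2*y*cos(y*z) + 2*z*exp(x*z) + exp(x + z), 2*y*sin(x*y) - 2*z*cos(y*z) + 3*exp(y) - 3*exp(-x)) ≠ 0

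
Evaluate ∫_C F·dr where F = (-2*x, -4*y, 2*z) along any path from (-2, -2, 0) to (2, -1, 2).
10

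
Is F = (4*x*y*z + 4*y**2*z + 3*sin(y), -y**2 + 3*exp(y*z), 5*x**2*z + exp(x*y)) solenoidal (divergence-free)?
No, ∇·F = 5*x**2 + 4*y*z - 2*y + 3*z*exp(y*z)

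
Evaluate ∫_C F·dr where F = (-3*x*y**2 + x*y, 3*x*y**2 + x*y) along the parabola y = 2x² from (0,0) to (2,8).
28312/35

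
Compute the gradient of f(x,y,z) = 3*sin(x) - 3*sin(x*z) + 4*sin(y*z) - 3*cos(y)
(-3*z*cos(x*z) + 3*cos(x), 4*z*cos(y*z) + 3*sin(y), -3*x*cos(x*z) + 4*y*cos(y*z))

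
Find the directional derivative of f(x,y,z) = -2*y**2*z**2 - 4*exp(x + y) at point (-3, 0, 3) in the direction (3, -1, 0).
-4*sqrt(10)*exp(-3)/5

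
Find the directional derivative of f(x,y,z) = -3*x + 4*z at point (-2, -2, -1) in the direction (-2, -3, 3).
9*sqrt(22)/11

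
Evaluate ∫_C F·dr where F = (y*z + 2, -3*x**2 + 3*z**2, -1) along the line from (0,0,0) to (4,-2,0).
40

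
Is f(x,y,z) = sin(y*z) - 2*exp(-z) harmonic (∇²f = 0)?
No, ∇²f = ((-y**2 - z**2)*exp(z)*sin(y*z) - 2)*exp(-z)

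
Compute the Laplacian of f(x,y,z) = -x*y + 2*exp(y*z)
2*(y**2 + z**2)*exp(y*z)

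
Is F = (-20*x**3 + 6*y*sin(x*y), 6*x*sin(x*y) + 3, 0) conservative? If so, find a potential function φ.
Yes, F is conservative. φ = -5*x**4 + 3*y - 6*cos(x*y)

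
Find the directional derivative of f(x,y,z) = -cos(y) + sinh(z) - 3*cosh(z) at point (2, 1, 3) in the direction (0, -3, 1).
-sqrt(10)*(-cosh(3) + 3*sin(1) + 3*sinh(3))/10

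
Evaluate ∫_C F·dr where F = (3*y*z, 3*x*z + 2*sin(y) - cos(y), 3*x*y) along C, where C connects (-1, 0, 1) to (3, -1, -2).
-2*cos(1) + sin(1) + 20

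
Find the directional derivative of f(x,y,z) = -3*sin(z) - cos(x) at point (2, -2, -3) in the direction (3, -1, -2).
3*sqrt(14)*(2*cos(3) + sin(2))/14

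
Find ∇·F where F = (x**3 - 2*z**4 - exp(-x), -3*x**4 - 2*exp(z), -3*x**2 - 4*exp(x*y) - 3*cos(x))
3*x**2 + exp(-x)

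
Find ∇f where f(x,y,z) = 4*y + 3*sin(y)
(0, 3*cos(y) + 4, 0)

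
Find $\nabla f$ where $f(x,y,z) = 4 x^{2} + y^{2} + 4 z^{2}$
(8*x, 2*y, 8*z)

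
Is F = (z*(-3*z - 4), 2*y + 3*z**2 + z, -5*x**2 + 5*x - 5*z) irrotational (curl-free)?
No, ∇×F = (-6*z - 1, 10*x - 6*z - 9, 0)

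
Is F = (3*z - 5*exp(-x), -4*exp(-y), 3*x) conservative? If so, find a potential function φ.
Yes, F is conservative. φ = 3*x*z + 4*exp(-y) + 5*exp(-x)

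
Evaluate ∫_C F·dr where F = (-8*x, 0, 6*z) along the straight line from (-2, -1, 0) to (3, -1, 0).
-20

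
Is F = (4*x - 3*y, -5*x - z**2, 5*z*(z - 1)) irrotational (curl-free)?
No, ∇×F = (2*z, 0, -2)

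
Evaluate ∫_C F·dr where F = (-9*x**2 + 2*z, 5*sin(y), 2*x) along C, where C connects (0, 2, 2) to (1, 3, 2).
5*cos(2) + 1 - 5*cos(3)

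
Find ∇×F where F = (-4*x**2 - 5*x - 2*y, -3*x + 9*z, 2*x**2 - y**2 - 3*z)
(-2*y - 9, -4*x, -1)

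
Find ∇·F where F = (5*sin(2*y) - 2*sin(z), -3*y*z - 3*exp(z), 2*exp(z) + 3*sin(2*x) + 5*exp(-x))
-3*z + 2*exp(z)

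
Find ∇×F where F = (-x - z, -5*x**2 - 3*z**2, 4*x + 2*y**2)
(4*y + 6*z, -5, -10*x)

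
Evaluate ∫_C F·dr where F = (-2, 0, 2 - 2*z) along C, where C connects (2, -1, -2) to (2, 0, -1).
5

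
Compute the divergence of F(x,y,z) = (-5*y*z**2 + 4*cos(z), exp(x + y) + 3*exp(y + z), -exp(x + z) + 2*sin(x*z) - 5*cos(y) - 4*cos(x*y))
2*x*cos(x*z) + exp(x + y) - exp(x + z) + 3*exp(y + z)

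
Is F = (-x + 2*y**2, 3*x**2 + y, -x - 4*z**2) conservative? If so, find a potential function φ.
No, ∇×F = (0, 1, 6*x - 4*y) ≠ 0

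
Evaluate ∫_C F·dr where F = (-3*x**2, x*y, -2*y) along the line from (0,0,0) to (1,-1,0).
-2/3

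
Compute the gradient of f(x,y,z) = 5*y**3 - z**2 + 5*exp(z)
(0, 15*y**2, -2*z + 5*exp(z))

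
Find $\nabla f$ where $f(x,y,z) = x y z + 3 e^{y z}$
(y*z, z*(x + 3*exp(y*z)), y*(x + 3*exp(y*z)))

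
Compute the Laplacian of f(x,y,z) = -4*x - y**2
-2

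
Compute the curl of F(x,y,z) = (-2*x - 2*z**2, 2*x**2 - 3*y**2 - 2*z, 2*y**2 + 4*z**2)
(4*y + 2, -4*z, 4*x)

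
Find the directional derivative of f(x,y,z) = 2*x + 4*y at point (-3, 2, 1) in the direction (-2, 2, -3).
4*sqrt(17)/17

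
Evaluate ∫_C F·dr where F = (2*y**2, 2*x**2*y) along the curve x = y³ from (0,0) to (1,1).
29/20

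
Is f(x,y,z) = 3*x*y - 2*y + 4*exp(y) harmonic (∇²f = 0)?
No, ∇²f = 4*exp(y)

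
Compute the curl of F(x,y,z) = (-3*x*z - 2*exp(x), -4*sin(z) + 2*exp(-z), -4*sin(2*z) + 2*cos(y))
(-2*sin(y) + 4*cos(z) + 2*exp(-z), -3*x, 0)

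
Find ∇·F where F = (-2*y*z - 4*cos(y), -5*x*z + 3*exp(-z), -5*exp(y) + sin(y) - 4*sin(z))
-4*cos(z)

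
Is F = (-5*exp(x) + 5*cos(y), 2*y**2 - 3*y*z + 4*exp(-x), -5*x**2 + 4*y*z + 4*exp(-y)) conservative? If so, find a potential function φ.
No, ∇×F = (3*y + 4*z - 4*exp(-y), 10*x, 5*sin(y) - 4*exp(-x)) ≠ 0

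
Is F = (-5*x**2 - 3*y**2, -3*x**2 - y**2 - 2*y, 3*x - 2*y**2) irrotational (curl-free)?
No, ∇×F = (-4*y, -3, -6*x + 6*y)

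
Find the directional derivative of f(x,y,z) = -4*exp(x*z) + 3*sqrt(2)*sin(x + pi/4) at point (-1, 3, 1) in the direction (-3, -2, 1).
-9*sqrt(7)*sin(pi/4 + 1)/7 + 8*sqrt(14)*exp(-1)/7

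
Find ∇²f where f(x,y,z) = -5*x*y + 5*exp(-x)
5*exp(-x)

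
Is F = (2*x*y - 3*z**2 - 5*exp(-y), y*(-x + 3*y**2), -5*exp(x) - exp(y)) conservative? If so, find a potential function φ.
No, ∇×F = (-exp(y), -6*z + 5*exp(x), -2*x - y - 5*exp(-y)) ≠ 0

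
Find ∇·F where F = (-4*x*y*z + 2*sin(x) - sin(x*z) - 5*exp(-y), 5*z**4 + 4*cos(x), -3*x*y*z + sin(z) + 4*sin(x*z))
-3*x*y + 4*x*cos(x*z) - 4*y*z - z*cos(x*z) + 2*cos(x) + cos(z)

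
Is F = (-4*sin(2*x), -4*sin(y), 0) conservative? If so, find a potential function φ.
Yes, F is conservative. φ = 2*cos(2*x) + 4*cos(y)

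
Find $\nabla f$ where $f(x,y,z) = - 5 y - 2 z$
(0, -5, -2)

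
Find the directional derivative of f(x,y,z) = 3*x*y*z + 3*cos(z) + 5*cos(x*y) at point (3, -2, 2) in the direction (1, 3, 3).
sqrt(19)*(-12 + 35*sin(6) - 9*sin(2))/19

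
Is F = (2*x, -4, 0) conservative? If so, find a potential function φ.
Yes, F is conservative. φ = x**2 - 4*y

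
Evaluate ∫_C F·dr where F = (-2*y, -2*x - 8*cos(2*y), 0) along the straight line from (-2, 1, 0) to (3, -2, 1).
4*sin(4) + 4*sin(2) + 8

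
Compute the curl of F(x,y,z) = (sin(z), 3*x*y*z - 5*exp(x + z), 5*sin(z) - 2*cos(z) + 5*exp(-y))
(-3*x*y + 5*exp(x + z) - 5*exp(-y), cos(z), 3*y*z - 5*exp(x + z))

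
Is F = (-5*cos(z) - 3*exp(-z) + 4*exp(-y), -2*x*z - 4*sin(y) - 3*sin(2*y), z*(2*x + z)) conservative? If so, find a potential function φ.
No, ∇×F = (2*x, -2*z + 5*sin(z) + 3*exp(-z), -2*z + 4*exp(-y)) ≠ 0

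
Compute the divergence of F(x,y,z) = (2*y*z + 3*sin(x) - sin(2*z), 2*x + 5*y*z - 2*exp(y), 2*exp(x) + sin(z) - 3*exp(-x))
5*z - 2*exp(y) + 3*cos(x) + cos(z)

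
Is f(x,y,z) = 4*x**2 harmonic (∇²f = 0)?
No, ∇²f = 8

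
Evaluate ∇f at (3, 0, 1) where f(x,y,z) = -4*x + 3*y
(-4, 3, 0)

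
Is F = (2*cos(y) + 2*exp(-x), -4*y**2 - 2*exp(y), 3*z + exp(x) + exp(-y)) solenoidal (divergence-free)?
No, ∇·F = -8*y - 2*exp(y) + 3 - 2*exp(-x)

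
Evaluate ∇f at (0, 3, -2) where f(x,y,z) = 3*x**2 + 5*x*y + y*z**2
(15, 4, -12)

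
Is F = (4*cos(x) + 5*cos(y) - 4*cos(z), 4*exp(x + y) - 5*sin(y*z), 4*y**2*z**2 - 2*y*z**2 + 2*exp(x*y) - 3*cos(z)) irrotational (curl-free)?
No, ∇×F = (2*x*exp(x*y) + 8*y*z**2 + 5*y*cos(y*z) - 2*z**2, -2*y*exp(x*y) + 4*sin(z), 4*exp(x + y) + 5*sin(y))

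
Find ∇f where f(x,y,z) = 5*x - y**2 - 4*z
(5, -2*y, -4)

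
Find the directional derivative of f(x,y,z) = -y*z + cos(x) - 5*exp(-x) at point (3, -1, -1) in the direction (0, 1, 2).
3*sqrt(5)/5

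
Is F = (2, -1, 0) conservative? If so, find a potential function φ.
Yes, F is conservative. φ = 2*x - y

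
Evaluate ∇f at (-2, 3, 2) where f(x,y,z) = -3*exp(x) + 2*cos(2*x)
(4*sin(4) - 3*exp(-2), 0, 0)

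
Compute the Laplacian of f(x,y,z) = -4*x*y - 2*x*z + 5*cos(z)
-5*cos(z)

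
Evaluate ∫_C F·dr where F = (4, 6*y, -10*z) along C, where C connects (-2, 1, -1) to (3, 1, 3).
-20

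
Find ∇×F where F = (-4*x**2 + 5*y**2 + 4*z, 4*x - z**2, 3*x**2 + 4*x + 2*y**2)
(4*y + 2*z, -6*x, 4 - 10*y)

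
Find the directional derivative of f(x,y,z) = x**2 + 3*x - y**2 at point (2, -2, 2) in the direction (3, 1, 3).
25*sqrt(19)/19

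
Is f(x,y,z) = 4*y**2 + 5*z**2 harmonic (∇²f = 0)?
No, ∇²f = 18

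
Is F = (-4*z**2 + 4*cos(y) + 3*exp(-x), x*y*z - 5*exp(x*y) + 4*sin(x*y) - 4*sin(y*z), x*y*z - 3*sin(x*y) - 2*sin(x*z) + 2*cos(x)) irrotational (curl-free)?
No, ∇×F = (-x*y + x*z - 3*x*cos(x*y) + 4*y*cos(y*z), -y*z + 3*y*cos(x*y) + 2*z*cos(x*z) - 8*z + 2*sin(x), y*z - 5*y*exp(x*y) + 4*y*cos(x*y) + 4*sin(y))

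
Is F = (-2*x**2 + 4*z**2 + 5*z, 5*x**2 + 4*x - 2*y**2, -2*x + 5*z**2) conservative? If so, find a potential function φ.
No, ∇×F = (0, 8*z + 7, 10*x + 4) ≠ 0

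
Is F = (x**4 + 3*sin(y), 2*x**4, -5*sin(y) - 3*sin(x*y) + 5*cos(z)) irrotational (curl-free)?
No, ∇×F = (-3*x*cos(x*y) - 5*cos(y), 3*y*cos(x*y), 8*x**3 - 3*cos(y))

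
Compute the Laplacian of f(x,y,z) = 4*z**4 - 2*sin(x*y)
2*x**2*sin(x*y) + 2*y**2*sin(x*y) + 48*z**2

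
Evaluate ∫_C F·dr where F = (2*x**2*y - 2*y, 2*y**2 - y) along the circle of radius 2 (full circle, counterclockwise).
0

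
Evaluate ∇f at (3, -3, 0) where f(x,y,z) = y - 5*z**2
(0, 1, 0)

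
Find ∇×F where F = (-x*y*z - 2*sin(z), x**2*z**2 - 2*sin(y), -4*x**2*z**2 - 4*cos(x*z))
(-2*x**2*z, -x*y + 8*x*z**2 - 4*z*sin(x*z) - 2*cos(z), x*z*(2*z + 1))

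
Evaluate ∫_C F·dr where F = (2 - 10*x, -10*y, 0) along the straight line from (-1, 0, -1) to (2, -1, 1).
-14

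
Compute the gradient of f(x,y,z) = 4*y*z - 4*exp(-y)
(0, 4*z + 4*exp(-y), 4*y)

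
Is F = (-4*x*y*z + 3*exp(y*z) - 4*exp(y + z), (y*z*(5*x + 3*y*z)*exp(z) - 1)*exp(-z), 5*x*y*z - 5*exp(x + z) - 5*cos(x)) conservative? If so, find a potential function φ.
No, ∇×F = (-5*x*y + 5*x*z - 6*y**2*z - exp(-z), -4*x*y - 5*y*z + 3*y*exp(y*z) + 5*exp(x + z) - 4*exp(y + z) - 5*sin(x), 4*x*z + 5*y*z - 3*z*exp(y*z) + 4*exp(y + z)) ≠ 0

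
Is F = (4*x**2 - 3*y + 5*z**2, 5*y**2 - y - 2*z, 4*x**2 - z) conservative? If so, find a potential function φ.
No, ∇×F = (2, -8*x + 10*z, 3) ≠ 0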